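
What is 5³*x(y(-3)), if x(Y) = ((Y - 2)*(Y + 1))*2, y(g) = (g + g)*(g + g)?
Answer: 314500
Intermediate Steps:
y(g) = 4*g² (y(g) = (2*g)*(2*g) = 4*g²)
x(Y) = 2*(1 + Y)*(-2 + Y) (x(Y) = ((-2 + Y)*(1 + Y))*2 = ((1 + Y)*(-2 + Y))*2 = 2*(1 + Y)*(-2 + Y))
5³*x(y(-3)) = 5³*(-4 - 8*(-3)² + 2*(4*(-3)²)²) = 125*(-4 - 8*9 + 2*(4*9)²) = 125*(-4 - 2*36 + 2*36²) = 125*(-4 - 72 + 2*1296) = 125*(-4 - 72 + 2592) = 125*2516 = 314500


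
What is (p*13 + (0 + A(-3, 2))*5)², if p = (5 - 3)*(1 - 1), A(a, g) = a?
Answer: 225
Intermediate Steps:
p = 0 (p = 2*0 = 0)
(p*13 + (0 + A(-3, 2))*5)² = (0*13 + (0 - 3)*5)² = (0 - 3*5)² = (0 - 15)² = (-15)² = 225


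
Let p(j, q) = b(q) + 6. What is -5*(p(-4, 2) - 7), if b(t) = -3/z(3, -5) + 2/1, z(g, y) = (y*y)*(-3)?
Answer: -26/5 ≈ -5.2000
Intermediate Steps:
z(g, y) = -3*y² (z(g, y) = y²*(-3) = -3*y²)
b(t) = 51/25 (b(t) = -3/((-3*(-5)²)) + 2/1 = -3/((-3*25)) + 2*1 = -3/(-75) + 2 = -3*(-1/75) + 2 = 1/25 + 2 = 51/25)
p(j, q) = 201/25 (p(j, q) = 51/25 + 6 = 201/25)
-5*(p(-4, 2) - 7) = -5*(201/25 - 7) = -5*26/25 = -26/5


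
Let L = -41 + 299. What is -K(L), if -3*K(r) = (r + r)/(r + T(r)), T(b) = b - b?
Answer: ⅔ ≈ 0.66667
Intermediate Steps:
L = 258
T(b) = 0
K(r) = -⅔ (K(r) = -(r + r)/(3*(r + 0)) = -2*r/(3*r) = -⅓*2 = -⅔)
-K(L) = -1*(-⅔) = ⅔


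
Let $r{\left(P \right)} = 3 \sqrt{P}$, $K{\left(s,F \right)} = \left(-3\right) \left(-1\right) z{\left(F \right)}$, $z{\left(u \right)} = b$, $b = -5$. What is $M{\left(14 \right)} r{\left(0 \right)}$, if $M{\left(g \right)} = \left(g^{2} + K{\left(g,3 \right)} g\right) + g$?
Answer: $0$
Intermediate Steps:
$z{\left(u \right)} = -5$
$K{\left(s,F \right)} = -15$ ($K{\left(s,F \right)} = \left(-3\right) \left(-1\right) \left(-5\right) = 3 \left(-5\right) = -15$)
$M{\left(g \right)} = g^{2} - 14 g$ ($M{\left(g \right)} = \left(g^{2} - 15 g\right) + g = g^{2} - 14 g$)
$M{\left(14 \right)} r{\left(0 \right)} = 14 \left(-14 + 14\right) 3 \sqrt{0} = 14 \cdot 0 \cdot 3 \cdot 0 = 0 \cdot 0 = 0$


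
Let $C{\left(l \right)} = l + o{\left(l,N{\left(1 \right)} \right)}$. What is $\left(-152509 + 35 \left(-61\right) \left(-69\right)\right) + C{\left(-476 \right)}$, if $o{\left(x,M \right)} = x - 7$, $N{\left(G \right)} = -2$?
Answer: $-6153$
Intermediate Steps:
$o{\left(x,M \right)} = -7 + x$
$C{\left(l \right)} = -7 + 2 l$ ($C{\left(l \right)} = l + \left(-7 + l\right) = -7 + 2 l$)
$\left(-152509 + 35 \left(-61\right) \left(-69\right)\right) + C{\left(-476 \right)} = \left(-152509 + 35 \left(-61\right) \left(-69\right)\right) + \left(-7 + 2 \left(-476\right)\right) = \left(-152509 - -147315\right) - 959 = \left(-152509 + 147315\right) - 959 = -5194 - 959 = -6153$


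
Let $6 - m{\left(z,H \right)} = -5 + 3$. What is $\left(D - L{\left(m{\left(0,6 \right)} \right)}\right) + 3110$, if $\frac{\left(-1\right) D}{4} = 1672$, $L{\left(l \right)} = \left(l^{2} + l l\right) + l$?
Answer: $-3714$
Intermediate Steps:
$m{\left(z,H \right)} = 8$ ($m{\left(z,H \right)} = 6 - \left(-5 + 3\right) = 6 - -2 = 6 + 2 = 8$)
$L{\left(l \right)} = l + 2 l^{2}$ ($L{\left(l \right)} = \left(l^{2} + l^{2}\right) + l = 2 l^{2} + l = l + 2 l^{2}$)
$D = -6688$ ($D = \left(-4\right) 1672 = -6688$)
$\left(D - L{\left(m{\left(0,6 \right)} \right)}\right) + 3110 = \left(-6688 - 8 \left(1 + 2 \cdot 8\right)\right) + 3110 = \left(-6688 - 8 \left(1 + 16\right)\right) + 3110 = \left(-6688 - 8 \cdot 17\right) + 3110 = \left(-6688 - 136\right) + 3110 = -6824 + 3110 = -3714$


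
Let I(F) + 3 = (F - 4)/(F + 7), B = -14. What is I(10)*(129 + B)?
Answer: -5175/17 ≈ -304.41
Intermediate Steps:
I(F) = -3 + (-4 + F)/(7 + F) (I(F) = -3 + (F - 4)/(F + 7) = -3 + (-4 + F)/(7 + F))
I(10)*(129 + B) = ((-25 - 2*10)/(7 + 10))*(129 - 14) = ((-25 - 20)/17)*115 = ((1/17)*(-45))*115 = -45/17*115 = -5175/17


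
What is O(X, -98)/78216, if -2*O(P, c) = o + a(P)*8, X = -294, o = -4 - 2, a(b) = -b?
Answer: -391/26072 ≈ -0.014997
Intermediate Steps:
o = -6
O(P, c) = 3 + 4*P (O(P, c) = -(-6 - P*8)/2 = -(-6 - 8*P)/2 = 3 + 4*P)
O(X, -98)/78216 = (3 + 4*(-294))/78216 = (3 - 1176)*(1/78216) = -1173*1/78216 = -391/26072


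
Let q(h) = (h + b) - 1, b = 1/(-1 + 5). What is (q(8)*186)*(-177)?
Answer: -477369/2 ≈ -2.3868e+5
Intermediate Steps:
b = ¼ (b = 1/4 = ¼ ≈ 0.25000)
q(h) = -¾ + h (q(h) = (h + ¼) - 1 = (¼ + h) - 1 = -¾ + h)
(q(8)*186)*(-177) = ((-¾ + 8)*186)*(-177) = ((29/4)*186)*(-177) = (2697/2)*(-177) = -477369/2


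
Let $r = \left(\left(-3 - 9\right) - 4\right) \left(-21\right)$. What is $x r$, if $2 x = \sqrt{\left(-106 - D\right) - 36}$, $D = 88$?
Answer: $168 i \sqrt{230} \approx 2547.8 i$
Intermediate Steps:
$r = 336$ ($r = \left(-12 - 4\right) \left(-21\right) = \left(-16\right) \left(-21\right) = 336$)
$x = \frac{i \sqrt{230}}{2}$ ($x = \frac{\sqrt{\left(-106 - 88\right) - 36}}{2} = \frac{\sqrt{-194 - 36}}{2} = \frac{\sqrt{-230}}{2} = \frac{i \sqrt{230}}{2} \approx 7.5829 i$)
$x r = \frac{i \sqrt{230}}{2} \cdot 336 = 168 i \sqrt{230}$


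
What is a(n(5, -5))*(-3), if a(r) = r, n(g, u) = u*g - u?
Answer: 60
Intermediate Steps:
n(g, u) = -u + g*u (n(g, u) = g*u - u = -u + g*u)
a(n(5, -5))*(-3) = -5*(-1 + 5)*(-3) = -5*4*(-3) = -20*(-3) = 60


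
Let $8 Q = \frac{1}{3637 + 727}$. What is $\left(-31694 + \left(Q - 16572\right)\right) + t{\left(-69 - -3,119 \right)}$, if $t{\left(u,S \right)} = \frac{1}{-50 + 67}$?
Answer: $- \frac{28646029135}{593504} \approx -48266.0$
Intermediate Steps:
$Q = \frac{1}{34912}$ ($Q = \frac{1}{8 \left(3637 + 727\right)} = \frac{1}{8 \cdot 4364} = \frac{1}{8} \cdot \frac{1}{4364} = \frac{1}{34912} \approx 2.8643 \cdot 10^{-5}$)
$t{\left(u,S \right)} = \frac{1}{17}$
$\left(-31694 + \left(Q - 16572\right)\right) + t{\left(-69 - -3,119 \right)} = \left(-31694 + \left(\frac{1}{34912} - 16572\right)\right) + \frac{1}{17} = \left(-31694 - \frac{578561663}{34912}\right) + \frac{1}{17} = - \frac{1685062591}{34912} + \frac{1}{17} = - \frac{28646029135}{593504}$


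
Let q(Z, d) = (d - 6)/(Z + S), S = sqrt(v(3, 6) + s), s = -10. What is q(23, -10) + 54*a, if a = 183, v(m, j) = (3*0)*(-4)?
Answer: 5326030/539 + 16*I*sqrt(10)/539 ≈ 9881.3 + 0.093871*I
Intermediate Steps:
v(m, j) = 0 (v(m, j) = 0*(-4) = 0)
S = I*sqrt(10) (S = sqrt(0 - 10) = sqrt(-10) = I*sqrt(10) ≈ 3.1623*I)
q(Z, d) = (-6 + d)/(Z + I*sqrt(10)) (q(Z, d) = (d - 6)/(Z + I*sqrt(10)) = (-6 + d)/(Z + I*sqrt(10)))
q(23, -10) + 54*a = (-6 - 10)/(23 + I*sqrt(10)) + 54*183 = -16/(23 + I*sqrt(10)) + 9882 = 9882 - 16/(23 + I*sqrt(10))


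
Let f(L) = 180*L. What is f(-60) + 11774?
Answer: 974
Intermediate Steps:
f(-60) + 11774 = 180*(-60) + 11774 = -10800 + 11774 = 974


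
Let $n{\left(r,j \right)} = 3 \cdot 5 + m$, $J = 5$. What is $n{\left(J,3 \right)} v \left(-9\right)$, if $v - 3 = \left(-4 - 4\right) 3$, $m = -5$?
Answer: $1890$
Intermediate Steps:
$n{\left(r,j \right)} = 10$ ($n{\left(r,j \right)} = 3 \cdot 5 - 5 = 15 - 5 = 10$)
$v = -21$ ($v = 3 + \left(-4 - 4\right) 3 = 3 - 24 = -21$)
$n{\left(J,3 \right)} v \left(-9\right) = 10 \left(-21\right) \left(-9\right) = \left(-210\right) \left(-9\right) = 1890$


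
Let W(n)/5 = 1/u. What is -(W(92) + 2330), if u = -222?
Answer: -517255/222 ≈ -2330.0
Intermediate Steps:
W(n) = -5/222 (W(n) = 5/(-222) = 5*(-1/222) = -5/222)
-(W(92) + 2330) = -(-5/222 + 2330) = -1*517255/222 = -517255/222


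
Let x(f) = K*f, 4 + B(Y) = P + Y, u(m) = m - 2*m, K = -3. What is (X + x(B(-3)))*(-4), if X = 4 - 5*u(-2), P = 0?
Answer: -60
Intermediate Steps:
u(m) = -m
B(Y) = -4 + Y (B(Y) = -4 + (0 + Y) = -4 + Y)
x(f) = -3*f
X = -6 (X = 4 - (-5)*(-2) = 4 - 5*2 = 4 - 10 = -6)
(X + x(B(-3)))*(-4) = (-6 - 3*(-4 - 3))*(-4) = (-6 - 3*(-7))*(-4) = (-6 + 21)*(-4) = 15*(-4) = -60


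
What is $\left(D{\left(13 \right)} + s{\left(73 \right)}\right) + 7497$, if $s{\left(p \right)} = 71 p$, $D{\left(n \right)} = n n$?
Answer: $12849$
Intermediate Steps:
$D{\left(n \right)} = n^{2}$
$\left(D{\left(13 \right)} + s{\left(73 \right)}\right) + 7497 = \left(13^{2} + 71 \cdot 73\right) + 7497 = \left(169 + 5183\right) + 7497 = 5352 + 7497 = 12849$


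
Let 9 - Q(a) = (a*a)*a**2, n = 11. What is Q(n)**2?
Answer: 214095424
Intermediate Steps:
Q(a) = 9 - a**4 (Q(a) = 9 - a*a*a**2 = 9 - a**2*a**2 = 9 - a**4)
Q(n)**2 = (9 - 1*11**4)**2 = (9 - 1*14641)**2 = (9 - 14641)**2 = (-14632)**2 = 214095424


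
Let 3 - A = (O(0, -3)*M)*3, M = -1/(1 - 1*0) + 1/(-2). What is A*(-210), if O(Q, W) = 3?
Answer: -3465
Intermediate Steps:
M = -3/2 (M = -1/(1 + 0) + 1*(-½) = -1/1 - ½ = -1*1 - ½ = -1 - ½ = -3/2 ≈ -1.5000)
A = 33/2 (A = 3 - 3*(-3/2)*3 = 3 - (-9)*3/2 = 3 - 1*(-27/2) = 3 + 27/2 = 33/2 ≈ 16.500)
A*(-210) = (33/2)*(-210) = -3465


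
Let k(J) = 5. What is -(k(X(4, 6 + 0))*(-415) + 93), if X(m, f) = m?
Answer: 1982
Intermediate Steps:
-(k(X(4, 6 + 0))*(-415) + 93) = -(5*(-415) + 93) = -(-2075 + 93) = -1*(-1982) = 1982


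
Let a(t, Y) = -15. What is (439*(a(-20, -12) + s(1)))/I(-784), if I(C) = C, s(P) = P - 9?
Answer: 10097/784 ≈ 12.879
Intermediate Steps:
s(P) = -9 + P
(439*(a(-20, -12) + s(1)))/I(-784) = (439*(-15 + (-9 + 1)))/(-784) = (439*(-15 - 8))*(-1/784) = (439*(-23))*(-1/784) = -10097*(-1/784) = 10097/784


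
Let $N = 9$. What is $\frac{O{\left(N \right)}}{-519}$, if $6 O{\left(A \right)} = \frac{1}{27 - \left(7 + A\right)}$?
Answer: $- \frac{1}{34254} \approx -2.9194 \cdot 10^{-5}$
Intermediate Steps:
$O{\left(A \right)} = \frac{1}{6 \left(20 - A\right)}$ ($O{\left(A \right)} = \frac{1}{6 \left(27 - \left(7 + A\right)\right)} = \frac{1}{6 \left(20 - A\right)}$)
$\frac{O{\left(N \right)}}{-519} = \frac{\left(-1\right) \frac{1}{-120 + 6 \cdot 9}}{-519} = - \frac{1}{-120 + 54} \left(- \frac{1}{519}\right) = - \frac{1}{-66} \left(- \frac{1}{519}\right) = \left(-1\right) \left(- \frac{1}{66}\right) \left(- \frac{1}{519}\right) = \frac{1}{66} \left(- \frac{1}{519}\right) = - \frac{1}{34254}$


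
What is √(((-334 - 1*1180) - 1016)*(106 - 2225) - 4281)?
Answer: √5356789 ≈ 2314.5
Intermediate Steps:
√(((-334 - 1*1180) - 1016)*(106 - 2225) - 4281) = √(((-334 - 1180) - 1016)*(-2119) - 4281) = √((-1514 - 1016)*(-2119) - 4281) = √(-2530*(-2119) - 4281) = √(5361070 - 4281) = √5356789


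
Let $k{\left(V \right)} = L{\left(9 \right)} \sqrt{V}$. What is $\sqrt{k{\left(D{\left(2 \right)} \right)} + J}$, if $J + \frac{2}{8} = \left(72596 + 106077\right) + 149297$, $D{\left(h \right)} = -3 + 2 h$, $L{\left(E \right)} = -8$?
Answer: $\frac{\sqrt{1311847}}{2} \approx 572.68$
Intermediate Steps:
$J = \frac{1311879}{4}$ ($J = - \frac{1}{4} + \left(\left(72596 + 106077\right) + 149297\right) = - \frac{1}{4} + \left(178673 + 149297\right) = - \frac{1}{4} + 327970 = \frac{1311879}{4} \approx 3.2797 \cdot 10^{5}$)
$k{\left(V \right)} = - 8 \sqrt{V}$
$\sqrt{k{\left(D{\left(2 \right)} \right)} + J} = \sqrt{- 8 \sqrt{-3 + 2 \cdot 2} + \frac{1311879}{4}} = \sqrt{- 8 \sqrt{-3 + 4} + \frac{1311879}{4}} = \sqrt{- 8 \sqrt{1} + \frac{1311879}{4}} = \sqrt{\left(-8\right) 1 + \frac{1311879}{4}} = \sqrt{-8 + \frac{1311879}{4}} = \sqrt{\frac{1311847}{4}} = \frac{\sqrt{1311847}}{2}$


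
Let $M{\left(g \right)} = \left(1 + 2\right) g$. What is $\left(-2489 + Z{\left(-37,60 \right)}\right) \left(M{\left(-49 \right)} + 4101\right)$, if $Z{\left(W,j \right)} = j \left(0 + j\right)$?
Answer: $4392894$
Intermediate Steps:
$Z{\left(W,j \right)} = j^{2}$ ($Z{\left(W,j \right)} = j j = j^{2}$)
$M{\left(g \right)} = 3 g$
$\left(-2489 + Z{\left(-37,60 \right)}\right) \left(M{\left(-49 \right)} + 4101\right) = \left(-2489 + 60^{2}\right) \left(3 \left(-49\right) + 4101\right) = \left(-2489 + 3600\right) \left(-147 + 4101\right) = 1111 \cdot 3954 = 4392894$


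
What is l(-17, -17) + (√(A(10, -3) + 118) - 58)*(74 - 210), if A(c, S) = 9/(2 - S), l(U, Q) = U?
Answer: 7871 - 136*√2995/5 ≈ 6382.4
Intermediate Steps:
l(-17, -17) + (√(A(10, -3) + 118) - 58)*(74 - 210) = -17 + (√(-9/(-2 - 3) + 118) - 58)*(74 - 210) = -17 + (√(-9/(-5) + 118) - 58)*(-136) = -17 + (√(-9*(-⅕) + 118) - 58)*(-136) = -17 + (√(9/5 + 118) - 58)*(-136) = -17 + (√(599/5) - 58)*(-136) = -17 + (√2995/5 - 58)*(-136) = -17 + (-58 + √2995/5)*(-136) = -17 + (7888 - 136*√2995/5) = 7871 - 136*√2995/5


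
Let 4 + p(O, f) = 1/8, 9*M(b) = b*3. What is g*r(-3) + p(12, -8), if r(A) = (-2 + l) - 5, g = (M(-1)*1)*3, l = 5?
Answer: -15/8 ≈ -1.8750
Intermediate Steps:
M(b) = b/3 (M(b) = (b*3)/9 = (3*b)/9 = b/3)
g = -1 (g = (((⅓)*(-1))*1)*3 = -⅓*1*3 = -⅓*3 = -1)
p(O, f) = -31/8 (p(O, f) = -4 + 1/8 = -4 + ⅛ = -31/8)
r(A) = -2 (r(A) = (-2 + 5) - 5 = 3 - 5 = -2)
g*r(-3) + p(12, -8) = -1*(-2) - 31/8 = 2 - 31/8 = -15/8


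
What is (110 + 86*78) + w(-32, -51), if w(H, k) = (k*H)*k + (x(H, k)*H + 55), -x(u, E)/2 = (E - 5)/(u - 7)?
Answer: -2974417/39 ≈ -76267.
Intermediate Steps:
x(u, E) = -2*(-5 + E)/(-7 + u) (x(u, E) = -2*(E - 5)/(u - 7) = -2*(-5 + E)/(-7 + u))
w(H, k) = 55 + H*k² + 2*H*(5 - k)/(-7 + H) (w(H, k) = (k*H)*k + ((2*(5 - k)/(-7 + H))*H + 55) = (H*k)*k + (2*H*(5 - k)/(-7 + H) + 55) = H*k² + (55 + 2*H*(5 - k)/(-7 + H)) = 55 + H*k² + 2*H*(5 - k)/(-7 + H))
(110 + 86*78) + w(-32, -51) = (110 + 86*78) + ((-7 - 32)*(55 - 32*(-51)²) - 2*(-32)*(-5 - 51))/(-7 - 32) = (110 + 6708) + (-39*(55 - 32*2601) - 2*(-32)*(-56))/(-39) = 6818 - (-39*(55 - 83232) - 3584)/39 = 6818 - (-39*(-83177) - 3584)/39 = 6818 - (3243903 - 3584)/39 = 6818 - 1/39*3240319 = 6818 - 3240319/39 = -2974417/39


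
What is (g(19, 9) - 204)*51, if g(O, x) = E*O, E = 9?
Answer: -1683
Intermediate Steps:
g(O, x) = 9*O
(g(19, 9) - 204)*51 = (9*19 - 204)*51 = (171 - 204)*51 = -33*51 = -1683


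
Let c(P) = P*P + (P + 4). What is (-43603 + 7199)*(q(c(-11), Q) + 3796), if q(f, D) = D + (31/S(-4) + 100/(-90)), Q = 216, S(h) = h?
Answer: -1311572413/9 ≈ -1.4573e+8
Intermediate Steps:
c(P) = 4 + P + P² (c(P) = P² + (4 + P) = 4 + P + P²)
q(f, D) = -319/36 + D (q(f, D) = D + (31/(-4) + 100/(-90)) = D + (31*(-¼) + 100*(-1/90)) = D + (-31/4 - 10/9) = D - 319/36 = -319/36 + D)
(-43603 + 7199)*(q(c(-11), Q) + 3796) = (-43603 + 7199)*((-319/36 + 216) + 3796) = -36404*(7457/36 + 3796) = -36404*144113/36 = -1311572413/9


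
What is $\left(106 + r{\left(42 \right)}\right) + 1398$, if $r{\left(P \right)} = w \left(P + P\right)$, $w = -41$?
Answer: $-1940$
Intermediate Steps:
$r{\left(P \right)} = - 82 P$ ($r{\left(P \right)} = - 41 \left(P + P\right) = - 41 \cdot 2 P = - 82 P$)
$\left(106 + r{\left(42 \right)}\right) + 1398 = \left(106 - 3444\right) + 1398 = -3338 + 1398 = -1940$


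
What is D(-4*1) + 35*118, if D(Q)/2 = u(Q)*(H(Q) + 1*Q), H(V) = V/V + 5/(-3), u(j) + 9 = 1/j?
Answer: 12649/3 ≈ 4216.3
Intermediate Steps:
u(j) = -9 + 1/j
H(V) = -⅔ (H(V) = 1 + 5*(-⅓) = 1 - 5/3 = -⅔)
D(Q) = 2*(-9 + 1/Q)*(-⅔ + Q) (D(Q) = 2*((-9 + 1/Q)*(-⅔ + 1*Q)) = 2*((-9 + 1/Q)*(-⅔ + Q)) = 2*(-9 + 1/Q)*(-⅔ + Q))
D(-4*1) + 35*118 = (14 - (-72) - 4/(3*((-4*1)))) + 35*118 = (14 - 18*(-4) - 4/3/(-4)) + 4130 = (14 + 72 - 4/3*(-¼)) + 4130 = (14 + 72 + ⅓) + 4130 = 259/3 + 4130 = 12649/3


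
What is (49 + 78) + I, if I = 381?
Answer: 508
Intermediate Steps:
(49 + 78) + I = (49 + 78) + 381 = 127 + 381 = 508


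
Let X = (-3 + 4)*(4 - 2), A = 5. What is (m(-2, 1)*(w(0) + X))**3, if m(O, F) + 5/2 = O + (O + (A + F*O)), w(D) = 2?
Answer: -2744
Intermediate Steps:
m(O, F) = 5/2 + 2*O + F*O (m(O, F) = -5/2 + (O + (O + (5 + F*O))) = -5/2 + (O + (5 + O + F*O)) = -5/2 + (5 + 2*O + F*O) = 5/2 + 2*O + F*O)
X = 2 (X = 1*2 = 2)
(m(-2, 1)*(w(0) + X))**3 = ((5/2 + 2*(-2) + 1*(-2))*(2 + 2))**3 = ((5/2 - 4 - 2)*4)**3 = (-7/2*4)**3 = (-14)**3 = -2744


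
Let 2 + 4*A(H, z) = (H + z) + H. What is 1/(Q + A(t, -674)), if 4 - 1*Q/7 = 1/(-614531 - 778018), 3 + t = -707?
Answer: -1392549/690704297 ≈ -0.0020161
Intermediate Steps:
t = -710 (t = -3 - 707 = -710)
Q = 38991379/1392549 (Q = 28 - 7/(-614531 - 778018) = 28 - 7/(-1392549) = 28 - 7*(-1/1392549) = 28 + 7/1392549 = 38991379/1392549 ≈ 28.000)
A(H, z) = -1/2 + H/2 + z/4 (A(H, z) = -1/2 + ((H + z) + H)/4 = -1/2 + (z + 2*H)/4 = -1/2 + (H/2 + z/4) = -1/2 + H/2 + z/4)
1/(Q + A(t, -674)) = 1/(38991379/1392549 + (-1/2 + (1/2)*(-710) + (1/4)*(-674))) = 1/(38991379/1392549 + (-1/2 - 355 - 337/2)) = 1/(38991379/1392549 - 524) = 1/(-690704297/1392549) = -1392549/690704297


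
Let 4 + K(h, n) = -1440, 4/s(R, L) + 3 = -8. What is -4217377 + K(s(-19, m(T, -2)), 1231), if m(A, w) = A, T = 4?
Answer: -4218821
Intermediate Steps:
s(R, L) = -4/11 (s(R, L) = 4/(-3 - 8) = 4/(-11) = 4*(-1/11) = -4/11)
K(h, n) = -1444 (K(h, n) = -4 - 1440 = -1444)
-4217377 + K(s(-19, m(T, -2)), 1231) = -4217377 - 1444 = -4218821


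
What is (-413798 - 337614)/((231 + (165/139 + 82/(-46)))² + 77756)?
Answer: -7680038532308/1337313204213 ≈ -5.7429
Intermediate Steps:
(-413798 - 337614)/((231 + (165/139 + 82/(-46)))² + 77756) = -751412/((231 + (165*(1/139) + 82*(-1/46)))² + 77756) = -751412/((231 + (165/139 - 41/23))² + 77756) = -751412/((231 - 1904/3197)² + 77756) = -751412/((736603/3197)² + 77756) = -751412/(542583979609/10220809 + 77756) = -751412/1337313204213/10220809 = -751412*10220809/1337313204213 = -7680038532308/1337313204213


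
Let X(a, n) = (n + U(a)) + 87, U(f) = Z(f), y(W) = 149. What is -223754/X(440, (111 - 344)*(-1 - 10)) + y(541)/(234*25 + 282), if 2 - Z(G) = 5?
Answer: -1371665125/16231404 ≈ -84.507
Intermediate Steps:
Z(G) = -3 (Z(G) = 2 - 1*5 = 2 - 5 = -3)
U(f) = -3
X(a, n) = 84 + n (X(a, n) = (n - 3) + 87 = (-3 + n) + 87 = 84 + n)
-223754/X(440, (111 - 344)*(-1 - 10)) + y(541)/(234*25 + 282) = -223754/(84 + (111 - 344)*(-1 - 10)) + 149/(234*25 + 282) = -223754/(84 - 233*(-11)) + 149/(5850 + 282) = -223754/(84 + 2563) + 149/6132 = -223754/2647 + 149*(1/6132) = -223754*1/2647 + 149/6132 = -223754/2647 + 149/6132 = -1371665125/16231404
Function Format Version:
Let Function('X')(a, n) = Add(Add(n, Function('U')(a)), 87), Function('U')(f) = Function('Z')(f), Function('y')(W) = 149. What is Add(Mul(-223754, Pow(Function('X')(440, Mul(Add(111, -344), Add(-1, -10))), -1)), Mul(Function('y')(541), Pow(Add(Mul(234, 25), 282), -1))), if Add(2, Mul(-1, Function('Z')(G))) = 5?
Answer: Rational(-1371665125, 16231404) ≈ -84.507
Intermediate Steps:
Function('Z')(G) = -3 (Function('Z')(G) = Add(2, Mul(-1, 5)) = Add(2, -5) = -3)
Function('U')(f) = -3
Function('X')(a, n) = Add(84, n) (Function('X')(a, n) = Add(Add(n, -3), 87) = Add(Add(-3, n), 87) = Add(84, n))
Add(Mul(-223754, Pow(Function('X')(440, Mul(Add(111, -344), Add(-1, -10))), -1)), Mul(Function('y')(541), Pow(Add(Mul(234, 25), 282), -1))) = Add(Mul(-223754, Pow(Add(84, Mul(Add(111, -344), Add(-1, -10))), -1)), Mul(149, Pow(Add(Mul(234, 25), 282), -1))) = Add(Mul(-223754, Pow(Add(84, Mul(-233, -11)), -1)), Mul(149, Pow(Add(5850, 282), -1))) = Add(Mul(-223754, Pow(Add(84, 2563), -1)), Mul(149, Pow(6132, -1))) = Add(Mul(-223754, Pow(2647, -1)), Mul(149, Rational(1, 6132))) = Add(Mul(-223754, Rational(1, 2647)), Rational(149, 6132)) = Add(Rational(-223754, 2647), Rational(149, 6132)) = Rational(-1371665125, 16231404)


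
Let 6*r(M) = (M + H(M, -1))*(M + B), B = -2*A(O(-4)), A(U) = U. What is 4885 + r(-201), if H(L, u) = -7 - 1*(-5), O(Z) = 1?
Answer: 70519/6 ≈ 11753.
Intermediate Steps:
H(L, u) = -2 (H(L, u) = -7 + 5 = -2)
B = -2 (B = -2*1 = -2)
r(M) = (-2 + M)²/6 (r(M) = ((M - 2)*(M - 2))/6 = ((-2 + M)*(-2 + M))/6 = (-2 + M)²/6)
4885 + r(-201) = 4885 + (⅔ - ⅔*(-201) + (⅙)*(-201)²) = 4885 + (⅔ + 134 + (⅙)*40401) = 4885 + (⅔ + 134 + 13467/2) = 4885 + 41209/6 = 70519/6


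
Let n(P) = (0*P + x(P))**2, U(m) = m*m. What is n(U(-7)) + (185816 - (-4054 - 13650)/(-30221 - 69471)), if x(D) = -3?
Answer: 4631312049/24923 ≈ 1.8582e+5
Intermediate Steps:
U(m) = m**2
n(P) = 9 (n(P) = (0*P - 3)**2 = (0 - 3)**2 = (-3)**2 = 9)
n(U(-7)) + (185816 - (-4054 - 13650)/(-30221 - 69471)) = 9 + (185816 - (-4054 - 13650)/(-30221 - 69471)) = 9 + (185816 - (-17704)/(-99692)) = 9 + (185816 - (-17704)*(-1)/99692) = 9 + (185816 - 1*4426/24923) = 9 + (185816 - 4426/24923) = 9 + 4631087742/24923 = 4631312049/24923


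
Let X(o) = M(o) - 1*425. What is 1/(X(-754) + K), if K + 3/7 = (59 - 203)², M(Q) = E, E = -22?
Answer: 7/142020 ≈ 4.9289e-5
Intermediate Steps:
M(Q) = -22
X(o) = -447 (X(o) = -22 - 1*425 = -22 - 425 = -447)
K = 145149/7 (K = -3/7 + (59 - 203)² = -3/7 + (-144)² = -3/7 + 20736 = 145149/7 ≈ 20736.)
1/(X(-754) + K) = 1/(-447 + 145149/7) = 1/(142020/7) = 7/142020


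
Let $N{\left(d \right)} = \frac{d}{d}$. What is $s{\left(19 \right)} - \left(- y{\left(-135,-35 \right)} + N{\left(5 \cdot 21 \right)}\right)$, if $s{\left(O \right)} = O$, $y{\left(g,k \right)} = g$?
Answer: $-117$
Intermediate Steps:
$N{\left(d \right)} = 1$
$s{\left(19 \right)} - \left(- y{\left(-135,-35 \right)} + N{\left(5 \cdot 21 \right)}\right) = 19 - 136 = -117$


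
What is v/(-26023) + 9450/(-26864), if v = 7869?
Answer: -228655083/349540936 ≈ -0.65416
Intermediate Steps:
v/(-26023) + 9450/(-26864) = 7869/(-26023) + 9450/(-26864) = 7869*(-1/26023) + 9450*(-1/26864) = -7869/26023 - 4725/13432 = -228655083/349540936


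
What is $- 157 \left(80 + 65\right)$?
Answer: $-22765$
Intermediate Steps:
$- 157 \left(80 + 65\right) = \left(-157\right) 145 = -22765$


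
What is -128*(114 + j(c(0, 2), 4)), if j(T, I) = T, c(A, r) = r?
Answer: -14848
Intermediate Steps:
-128*(114 + j(c(0, 2), 4)) = -128*(114 + 2) = -128*116 = -14848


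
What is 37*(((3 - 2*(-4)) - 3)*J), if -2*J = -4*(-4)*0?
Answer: 0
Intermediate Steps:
J = 0 (J = -(-4*(-4))*0/2 = -8*0 = -1/2*0 = 0)
37*(((3 - 2*(-4)) - 3)*J) = 37*(((3 - 2*(-4)) - 3)*0) = 37*(((3 + 8) - 3)*0) = 37*((11 - 3)*0) = 37*(8*0) = 37*0 = 0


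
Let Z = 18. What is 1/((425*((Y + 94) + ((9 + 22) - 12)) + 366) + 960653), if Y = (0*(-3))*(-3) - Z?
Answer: 1/1001394 ≈ 9.9861e-7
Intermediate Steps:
Y = -18 (Y = (0*(-3))*(-3) - 1*18 = 0*(-3) - 18 = 0 - 18 = -18)
1/((425*((Y + 94) + ((9 + 22) - 12)) + 366) + 960653) = 1/((425*((-18 + 94) + ((9 + 22) - 12)) + 366) + 960653) = 1/((425*(76 + (31 - 12)) + 366) + 960653) = 1/((425*(76 + 19) + 366) + 960653) = 1/((425*95 + 366) + 960653) = 1/((40375 + 366) + 960653) = 1/(40741 + 960653) = 1/1001394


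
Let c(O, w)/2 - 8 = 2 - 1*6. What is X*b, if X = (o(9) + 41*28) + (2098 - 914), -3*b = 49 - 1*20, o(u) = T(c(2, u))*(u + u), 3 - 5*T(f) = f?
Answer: -67106/3 ≈ -22369.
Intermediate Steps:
c(O, w) = 8 (c(O, w) = 16 + 2*(2 - 1*6) = 16 + 2*(2 - 6) = 16 + 2*(-4) = 16 - 8 = 8)
T(f) = 3/5 - f/5
o(u) = -2*u (o(u) = (3/5 - 1/5*8)*(u + u) = (3/5 - 8/5)*(2*u) = -2*u)
b = -29/3 (b = -(49 - 1*20)/3 = -(49 - 20)/3 = -1/3*29 = -29/3 ≈ -9.6667)
X = 2314 (X = (-2*9 + 41*28) + (2098 - 914) = (-18 + 1148) + 1184 = 1130 + 1184 = 2314)
X*b = 2314*(-29/3) = -67106/3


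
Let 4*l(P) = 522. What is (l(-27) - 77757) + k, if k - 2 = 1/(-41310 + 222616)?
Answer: -7036893798/90653 ≈ -77625.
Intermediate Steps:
l(P) = 261/2 (l(P) = (1/4)*522 = 261/2)
k = 362613/181306 (k = 2 + 1/(-41310 + 222616) = 2 + 1/181306 = 362613/181306 ≈ 2.0000)
(l(-27) - 77757) + k = (261/2 - 77757) + 362613/181306 = -155253/2 + 362613/181306 = -7036893798/90653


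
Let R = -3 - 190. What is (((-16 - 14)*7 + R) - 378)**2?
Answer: 609961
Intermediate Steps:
R = -193
(((-16 - 14)*7 + R) - 378)**2 = (((-16 - 14)*7 - 193) - 378)**2 = ((-30*7 - 193) - 378)**2 = ((-210 - 193) - 378)**2 = (-403 - 378)**2 = (-781)**2 = 609961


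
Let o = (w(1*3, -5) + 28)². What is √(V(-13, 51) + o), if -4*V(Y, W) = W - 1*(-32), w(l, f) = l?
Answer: √3761/2 ≈ 30.663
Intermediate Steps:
V(Y, W) = -8 - W/4 (V(Y, W) = -(W - 1*(-32))/4 = -(W + 32)/4 = -(32 + W)/4 = -8 - W/4)
o = 961 (o = (1*3 + 28)² = (3 + 28)² = 31² = 961)
√(V(-13, 51) + o) = √((-8 - ¼*51) + 961) = √((-8 - 51/4) + 961) = √(-83/4 + 961) = √(3761/4) = √3761/2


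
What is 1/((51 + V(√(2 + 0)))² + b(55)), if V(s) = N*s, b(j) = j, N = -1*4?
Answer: 7/17949 + 17*√2/287184 ≈ 0.00047371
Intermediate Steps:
N = -4
V(s) = -4*s
1/((51 + V(√(2 + 0)))² + b(55)) = 1/((51 - 4*√(2 + 0))² + 55) = 1/((51 - 4*√2)² + 55) = 1/(55 + (51 - 4*√2)²)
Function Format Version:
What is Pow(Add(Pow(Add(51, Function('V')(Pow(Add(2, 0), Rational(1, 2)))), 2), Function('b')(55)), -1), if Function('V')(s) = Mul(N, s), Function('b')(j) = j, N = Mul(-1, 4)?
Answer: Add(Rational(7, 17949), Mul(Rational(17, 287184), Pow(2, Rational(1, 2)))) ≈ 0.00047371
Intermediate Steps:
N = -4
Function('V')(s) = Mul(-4, s)
Pow(Add(Pow(Add(51, Function('V')(Pow(Add(2, 0), Rational(1, 2)))), 2), Function('b')(55)), -1) = Pow(Add(Pow(Add(51, Mul(-4, Pow(Add(2, 0), Rational(1, 2)))), 2), 55), -1) = Pow(Add(Pow(Add(51, Mul(-4, Pow(2, Rational(1, 2)))), 2), 55), -1) = Pow(Add(55, Pow(Add(51, Mul(-4, Pow(2, Rational(1, 2)))), 2)), -1)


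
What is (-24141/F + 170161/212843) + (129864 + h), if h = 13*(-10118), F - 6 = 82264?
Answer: -29233830426093/17510593610 ≈ -1669.5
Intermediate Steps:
F = 82270 (F = 6 + 82264 = 82270)
h = -131534
(-24141/F + 170161/212843) + (129864 + h) = (-24141/82270 + 170161/212843) + (129864 - 131534) = (-24141*1/82270 + 170161*(1/212843)) - 1670 = (-24141/82270 + 170161/212843) - 1670 = 8860902607/17510593610 - 1670 = -29233830426093/17510593610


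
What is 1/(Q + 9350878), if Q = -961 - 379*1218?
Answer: 1/8888295 ≈ 1.1251e-7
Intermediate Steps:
Q = -462583 (Q = -961 - 461622 = -462583)
1/(Q + 9350878) = 1/(-462583 + 9350878) = 1/8888295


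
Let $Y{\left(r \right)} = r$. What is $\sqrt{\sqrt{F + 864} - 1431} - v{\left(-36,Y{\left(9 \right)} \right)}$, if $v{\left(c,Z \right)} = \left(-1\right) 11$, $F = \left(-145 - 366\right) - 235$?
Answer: $11 + \sqrt{-1431 + \sqrt{118}} \approx 11.0 + 37.685 i$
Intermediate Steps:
$F = -746$ ($F = -511 - 235 = -746$)
$v{\left(c,Z \right)} = -11$
$\sqrt{\sqrt{F + 864} - 1431} - v{\left(-36,Y{\left(9 \right)} \right)} = \sqrt{\sqrt{-746 + 864} - 1431} - -11 = \sqrt{\sqrt{118} - 1431} + 11 = \sqrt{-1431 + \sqrt{118}} + 11 = 11 + \sqrt{-1431 + \sqrt{118}}$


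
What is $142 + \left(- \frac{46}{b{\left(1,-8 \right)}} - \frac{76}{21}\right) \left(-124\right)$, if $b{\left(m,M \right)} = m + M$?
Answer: $- \frac{4706}{21} \approx -224.1$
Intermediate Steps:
$b{\left(m,M \right)} = M + m$
$142 + \left(- \frac{46}{b{\left(1,-8 \right)}} - \frac{76}{21}\right) \left(-124\right) = 142 + \left(- \frac{46}{-8 + 1} - \frac{76}{21}\right) \left(-124\right) = 142 + \left(- \frac{46}{-7} - \frac{76}{21}\right) \left(-124\right) = 142 + \left(\left(-46\right) \left(- \frac{1}{7}\right) - \frac{76}{21}\right) \left(-124\right) = 142 + \left(\frac{46}{7} - \frac{76}{21}\right) \left(-124\right) = 142 + \frac{62}{21} \left(-124\right) = 142 - \frac{7688}{21} = - \frac{4706}{21}$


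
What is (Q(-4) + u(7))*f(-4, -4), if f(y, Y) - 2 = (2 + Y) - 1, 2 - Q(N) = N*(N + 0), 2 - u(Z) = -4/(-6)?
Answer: 38/3 ≈ 12.667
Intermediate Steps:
u(Z) = 4/3 (u(Z) = 2 - (-4)/(-6) = 2 - (-4)*(-1)/6 = 2 - 1*2/3 = 2 - 2/3 = 4/3)
Q(N) = 2 - N**2 (Q(N) = 2 - N*(N + 0) = 2 - N*N = 2 - N**2)
f(y, Y) = 3 + Y (f(y, Y) = 2 + ((2 + Y) - 1) = 2 + (1 + Y) = 3 + Y)
(Q(-4) + u(7))*f(-4, -4) = ((2 - 1*(-4)**2) + 4/3)*(3 - 4) = ((2 - 1*16) + 4/3)*(-1) = ((2 - 16) + 4/3)*(-1) = (-14 + 4/3)*(-1) = -38/3*(-1) = 38/3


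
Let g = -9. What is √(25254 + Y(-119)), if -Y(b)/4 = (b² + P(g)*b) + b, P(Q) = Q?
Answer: I*√35198 ≈ 187.61*I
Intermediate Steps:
Y(b) = -4*b² + 32*b (Y(b) = -4*((b² - 9*b) + b) = -4*(b² - 8*b) = -4*b² + 32*b)
√(25254 + Y(-119)) = √(25254 + 4*(-119)*(8 - 1*(-119))) = √(25254 + 4*(-119)*(8 + 119)) = √(25254 + 4*(-119)*127) = √(25254 - 60452) = √(-35198) = I*√35198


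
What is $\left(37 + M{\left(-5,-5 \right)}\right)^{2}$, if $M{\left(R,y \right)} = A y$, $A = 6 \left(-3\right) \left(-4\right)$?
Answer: $104329$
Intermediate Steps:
$A = 72$ ($A = \left(-18\right) \left(-4\right) = 72$)
$M{\left(R,y \right)} = 72 y$
$\left(37 + M{\left(-5,-5 \right)}\right)^{2} = \left(37 + 72 \left(-5\right)\right)^{2} = \left(37 - 360\right)^{2} = \left(-323\right)^{2} = 104329$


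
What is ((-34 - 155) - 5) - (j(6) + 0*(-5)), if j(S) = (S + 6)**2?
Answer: -338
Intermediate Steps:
j(S) = (6 + S)**2
((-34 - 155) - 5) - (j(6) + 0*(-5)) = ((-34 - 155) - 5) - ((6 + 6)**2 + 0*(-5)) = (-189 - 5) - (12**2 + 0) = -194 - (144 + 0) = -194 - 1*144 = -194 - 144 = -338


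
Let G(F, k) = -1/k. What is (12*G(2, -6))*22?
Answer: 44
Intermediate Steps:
(12*G(2, -6))*22 = (12*(-1/(-6)))*22 = (12*(-1*(-⅙)))*22 = (12*(⅙))*22 = 2*22 = 44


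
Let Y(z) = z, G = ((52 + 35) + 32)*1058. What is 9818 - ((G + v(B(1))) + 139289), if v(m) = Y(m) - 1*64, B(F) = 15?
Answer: -255324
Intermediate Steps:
G = 125902 (G = (87 + 32)*1058 = 119*1058 = 125902)
v(m) = -64 + m (v(m) = m - 1*64 = m - 64 = -64 + m)
9818 - ((G + v(B(1))) + 139289) = 9818 - ((125902 + (-64 + 15)) + 139289) = 9818 - ((125902 - 49) + 139289) = 9818 - (125853 + 139289) = 9818 - 1*265142 = 9818 - 265142 = -255324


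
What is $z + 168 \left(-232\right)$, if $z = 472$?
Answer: $-38504$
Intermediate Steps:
$z + 168 \left(-232\right) = 472 + 168 \left(-232\right) = 472 - 38976 = -38504$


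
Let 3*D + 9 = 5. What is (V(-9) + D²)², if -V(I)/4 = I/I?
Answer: 400/81 ≈ 4.9383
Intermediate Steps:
V(I) = -4 (V(I) = -4*I/I = -4*1 = -4)
D = -4/3 (D = -3 + (⅓)*5 = -3 + 5/3 = -4/3 ≈ -1.3333)
(V(-9) + D²)² = (-4 + (-4/3)²)² = (-4 + 16/9)² = (-20/9)² = 400/81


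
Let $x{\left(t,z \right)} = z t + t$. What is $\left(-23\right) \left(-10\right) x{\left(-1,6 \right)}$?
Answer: $-1610$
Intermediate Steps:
$x{\left(t,z \right)} = t + t z$ ($x{\left(t,z \right)} = t z + t = t + t z$)
$\left(-23\right) \left(-10\right) x{\left(-1,6 \right)} = \left(-23\right) \left(-10\right) \left(- (1 + 6)\right) = 230 \left(\left(-1\right) 7\right) = 230 \left(-7\right) = -1610$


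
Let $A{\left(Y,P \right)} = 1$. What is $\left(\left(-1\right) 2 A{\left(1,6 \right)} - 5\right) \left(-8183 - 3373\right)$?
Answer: $80892$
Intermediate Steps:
$\left(\left(-1\right) 2 A{\left(1,6 \right)} - 5\right) \left(-8183 - 3373\right) = \left(\left(-1\right) 2 \cdot 1 - 5\right) \left(-8183 - 3373\right) = \left(\left(-2\right) 1 - 5\right) \left(-11556\right) = \left(-2 - 5\right) \left(-11556\right) = \left(-7\right) \left(-11556\right) = 80892$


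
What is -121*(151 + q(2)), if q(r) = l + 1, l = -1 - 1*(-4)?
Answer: -18755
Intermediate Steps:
l = 3 (l = -1 + 4 = 3)
q(r) = 4 (q(r) = 3 + 1 = 4)
-121*(151 + q(2)) = -121*(151 + 4) = -121*155 = -18755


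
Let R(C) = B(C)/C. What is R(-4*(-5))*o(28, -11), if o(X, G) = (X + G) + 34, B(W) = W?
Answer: 51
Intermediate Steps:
R(C) = 1 (R(C) = C/C = 1)
o(X, G) = 34 + G + X (o(X, G) = (G + X) + 34 = 34 + G + X)
R(-4*(-5))*o(28, -11) = 1*(34 - 11 + 28) = 1*51 = 51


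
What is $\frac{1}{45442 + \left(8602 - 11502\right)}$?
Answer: $\frac{1}{42542} \approx 2.3506 \cdot 10^{-5}$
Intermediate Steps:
$\frac{1}{45442 + \left(8602 - 11502\right)} = \frac{1}{45442 - 2900} = \frac{1}{42542}$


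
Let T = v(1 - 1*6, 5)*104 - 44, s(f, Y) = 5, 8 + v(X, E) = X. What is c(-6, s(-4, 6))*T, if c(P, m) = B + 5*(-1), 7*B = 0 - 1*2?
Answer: 51652/7 ≈ 7378.9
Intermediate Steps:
B = -2/7 (B = (0 - 1*2)/7 = (0 - 2)/7 = (⅐)*(-2) = -2/7 ≈ -0.28571)
v(X, E) = -8 + X
c(P, m) = -37/7 (c(P, m) = -2/7 + 5*(-1) = -2/7 - 5 = -37/7)
T = -1396 (T = (-8 + (1 - 1*6))*104 - 44 = (-8 + (1 - 6))*104 - 44 = (-8 - 5)*104 - 44 = -13*104 - 44 = -1352 - 44 = -1396)
c(-6, s(-4, 6))*T = -37/7*(-1396) = 51652/7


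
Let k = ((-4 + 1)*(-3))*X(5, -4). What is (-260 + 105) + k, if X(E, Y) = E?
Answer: -110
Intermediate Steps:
k = 45 (k = ((-4 + 1)*(-3))*5 = -3*(-3)*5 = 9*5 = 45)
(-260 + 105) + k = (-260 + 105) + 45 = -155 + 45 = -110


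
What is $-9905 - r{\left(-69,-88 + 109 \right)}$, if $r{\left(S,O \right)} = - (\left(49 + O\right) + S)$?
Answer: $-9904$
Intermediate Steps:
$r{\left(S,O \right)} = -49 - O - S$ ($r{\left(S,O \right)} = - (49 + O + S) = -49 - O - S$)
$-9905 - r{\left(-69,-88 + 109 \right)} = -9905 - \left(-49 - \left(-88 + 109\right) - -69\right) = -9905 - \left(-49 - 21 + 69\right) = -9905 - -1 = -9905 + 1 = -9904$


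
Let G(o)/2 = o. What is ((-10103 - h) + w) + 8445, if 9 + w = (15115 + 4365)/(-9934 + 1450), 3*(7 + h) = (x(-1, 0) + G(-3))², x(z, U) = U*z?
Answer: -3551182/2121 ≈ -1674.3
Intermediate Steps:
G(o) = 2*o
h = 5 (h = -7 + (0*(-1) + 2*(-3))²/3 = -7 + (0 - 6)²/3 = -7 + (⅓)*(-6)² = -7 + (⅓)*36 = -7 + 12 = 5)
w = -23959/2121 (w = -9 + (15115 + 4365)/(-9934 + 1450) = -9 + 19480/(-8484) = -9 + 19480*(-1/8484) = -9 - 4870/2121 = -23959/2121 ≈ -11.296)
((-10103 - h) + w) + 8445 = ((-10103 - 1*5) - 23959/2121) + 8445 = ((-10103 - 5) - 23959/2121) + 8445 = (-10108 - 23959/2121) + 8445 = -21463027/2121 + 8445 = -3551182/2121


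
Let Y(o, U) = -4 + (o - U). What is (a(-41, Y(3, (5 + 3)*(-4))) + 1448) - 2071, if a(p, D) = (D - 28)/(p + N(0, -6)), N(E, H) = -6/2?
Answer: -27415/44 ≈ -623.07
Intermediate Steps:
Y(o, U) = -4 + o - U
N(E, H) = -3 (N(E, H) = -6/2 = -1*3 = -3)
a(p, D) = (-28 + D)/(-3 + p) (a(p, D) = (D - 28)/(p - 3) = (-28 + D)/(-3 + p))
(a(-41, Y(3, (5 + 3)*(-4))) + 1448) - 2071 = ((-28 + (-4 + 3 - (5 + 3)*(-4)))/(-3 - 41) + 1448) - 2071 = ((-28 + (-4 + 3 - 8*(-4)))/(-44) + 1448) - 2071 = (-(-28 + (-4 + 3 - 1*(-32)))/44 + 1448) - 2071 = (-(-28 + (-4 + 3 + 32))/44 + 1448) - 2071 = (-(-28 + 31)/44 + 1448) - 2071 = (-1/44*3 + 1448) - 2071 = (-3/44 + 1448) - 2071 = 63709/44 - 2071 = -27415/44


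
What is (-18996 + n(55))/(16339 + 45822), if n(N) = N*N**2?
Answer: 147379/62161 ≈ 2.3709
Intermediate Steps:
n(N) = N**3
(-18996 + n(55))/(16339 + 45822) = (-18996 + 55**3)/(16339 + 45822) = (-18996 + 166375)/62161 = 147379*(1/62161) = 147379/62161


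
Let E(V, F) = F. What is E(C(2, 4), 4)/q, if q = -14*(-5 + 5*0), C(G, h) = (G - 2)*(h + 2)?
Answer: 2/35 ≈ 0.057143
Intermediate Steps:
C(G, h) = (-2 + G)*(2 + h)
q = 70 (q = -14*(-5 + 0) = -14*(-5) = 70)
E(C(2, 4), 4)/q = 4/70 = 4*(1/70) = 2/35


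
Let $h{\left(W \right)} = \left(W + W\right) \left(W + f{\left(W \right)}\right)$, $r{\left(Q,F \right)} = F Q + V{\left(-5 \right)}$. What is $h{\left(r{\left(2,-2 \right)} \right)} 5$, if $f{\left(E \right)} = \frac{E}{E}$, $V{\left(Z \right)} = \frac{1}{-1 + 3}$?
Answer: $\frac{175}{2} \approx 87.5$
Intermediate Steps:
$V{\left(Z \right)} = \frac{1}{2}$
$f{\left(E \right)} = 1$
$r{\left(Q,F \right)} = \frac{1}{2} + F Q$ ($r{\left(Q,F \right)} = F Q + \frac{1}{2} = \frac{1}{2} + F Q$)
$h{\left(W \right)} = 2 W \left(1 + W\right)$ ($h{\left(W \right)} = \left(W + W\right) \left(W + 1\right) = 2 W \left(1 + W\right)$)
$h{\left(r{\left(2,-2 \right)} \right)} 5 = 2 \left(\frac{1}{2} - 4\right) \left(1 + \left(\frac{1}{2} - 4\right)\right) 5 = 2 \left(- \frac{7}{2}\right) \left(1 - \frac{7}{2}\right) 5 = 2 \left(- \frac{7}{2}\right) \left(- \frac{5}{2}\right) 5 = \frac{35}{2} \cdot 5 = \frac{175}{2}$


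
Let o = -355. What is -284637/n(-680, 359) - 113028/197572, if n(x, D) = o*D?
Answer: 10457861976/6294890885 ≈ 1.6613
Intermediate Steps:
n(x, D) = -355*D
-284637/n(-680, 359) - 113028/197572 = -284637/((-355*359)) - 113028/197572 = -284637/(-127445) - 113028*1/197572 = -284637*(-1/127445) - 28257/49393 = 284637/127445 - 28257/49393 = 10457861976/6294890885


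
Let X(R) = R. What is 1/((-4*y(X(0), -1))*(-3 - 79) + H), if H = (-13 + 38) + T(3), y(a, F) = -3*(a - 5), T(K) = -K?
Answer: 1/4942 ≈ 0.00020235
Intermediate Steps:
y(a, F) = 15 - 3*a (y(a, F) = -3*(-5 + a) = 15 - 3*a)
H = 22 (H = (-13 + 38) - 1*3 = 25 - 3 = 22)
1/((-4*y(X(0), -1))*(-3 - 79) + H) = 1/((-4*(15 - 3*0))*(-3 - 79) + 22) = 1/(-4*(15 + 0)*(-82) + 22) = 1/(-4*15*(-82) + 22) = 1/(-60*(-82) + 22) = 1/(4920 + 22) = 1/4942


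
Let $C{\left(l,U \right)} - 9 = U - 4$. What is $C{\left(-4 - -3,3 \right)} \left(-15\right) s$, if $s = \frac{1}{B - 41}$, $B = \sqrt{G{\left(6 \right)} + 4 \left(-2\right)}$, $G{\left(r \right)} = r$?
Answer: $\frac{1640}{561} + \frac{40 i \sqrt{2}}{561} \approx 2.9234 + 0.10084 i$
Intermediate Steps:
$B = i \sqrt{2}$ ($B = \sqrt{6 + 4 \left(-2\right)} = \sqrt{6 - 8} = \sqrt{-2} = i \sqrt{2} \approx 1.4142 i$)
$C{\left(l,U \right)} = 5 + U$ ($C{\left(l,U \right)} = 9 + \left(U - 4\right) = 9 + \left(-4 + U\right) = 5 + U$)
$s = \frac{1}{-41 + i \sqrt{2}}$ ($s = \frac{1}{i \sqrt{2} - 41} = \frac{1}{-41 + i \sqrt{2}} \approx -0.024361 - 0.00084029 i$)
$C{\left(-4 - -3,3 \right)} \left(-15\right) s = \left(5 + 3\right) \left(-15\right) \left(- \frac{41}{1683} - \frac{i \sqrt{2}}{1683}\right) = 8 \left(-15\right) \left(- \frac{41}{1683} - \frac{i \sqrt{2}}{1683}\right) = - 120 \left(- \frac{41}{1683} - \frac{i \sqrt{2}}{1683}\right) = \frac{1640}{561} + \frac{40 i \sqrt{2}}{561}$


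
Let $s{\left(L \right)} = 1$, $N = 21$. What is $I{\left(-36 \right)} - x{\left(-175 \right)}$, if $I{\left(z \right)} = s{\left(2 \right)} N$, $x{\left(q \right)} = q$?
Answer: $196$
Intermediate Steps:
$I{\left(z \right)} = 21$ ($I{\left(z \right)} = 1 \cdot 21 = 21$)
$I{\left(-36 \right)} - x{\left(-175 \right)} = 21 - -175 = 21 + 175 = 196$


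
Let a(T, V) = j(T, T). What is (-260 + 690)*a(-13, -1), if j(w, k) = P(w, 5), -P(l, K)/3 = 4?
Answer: -5160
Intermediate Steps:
P(l, K) = -12 (P(l, K) = -3*4 = -12)
j(w, k) = -12
a(T, V) = -12
(-260 + 690)*a(-13, -1) = (-260 + 690)*(-12) = 430*(-12) = -5160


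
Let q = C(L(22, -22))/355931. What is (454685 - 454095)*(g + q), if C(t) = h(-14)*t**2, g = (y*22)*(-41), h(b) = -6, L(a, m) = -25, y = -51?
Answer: 9660385126080/355931 ≈ 2.7141e+7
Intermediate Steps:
g = 46002 (g = -51*22*(-41) = -1122*(-41) = 46002)
C(t) = -6*t**2
q = -3750/355931 (q = -6*(-25)**2/355931 = -6*625*(1/355931) = -3750*1/355931 = -3750/355931 ≈ -0.010536)
(454685 - 454095)*(g + q) = (454685 - 454095)*(46002 - 3750/355931) = 590*(16373534112/355931) = 9660385126080/355931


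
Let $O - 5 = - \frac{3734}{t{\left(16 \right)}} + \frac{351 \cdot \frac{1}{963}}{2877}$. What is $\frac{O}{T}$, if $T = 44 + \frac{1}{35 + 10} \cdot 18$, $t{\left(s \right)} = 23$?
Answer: $- \frac{928390370}{261970989} \approx -3.5439$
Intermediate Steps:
$O = - \frac{371356148}{2360099}$ ($O = 5 - \left(\frac{3734}{23} - \frac{351 \cdot \frac{1}{963}}{2877}\right) = 5 - \left(\frac{3734}{23} - 351 \cdot \frac{1}{963} \cdot \frac{1}{2877}\right) = 5 + \left(- \frac{3734}{23} + \frac{39}{107} \cdot \frac{1}{2877}\right) = 5 + \left(- \frac{3734}{23} + \frac{13}{102613}\right) = 5 - \frac{383156643}{2360099} = - \frac{371356148}{2360099} \approx -157.35$)
$T = \frac{222}{5}$ ($T = 44 + \frac{1}{45} \cdot 18 = 44 + \frac{2}{5} = \frac{222}{5} \approx 44.4$)
$\frac{O}{T} = - \frac{371356148}{2360099 \cdot \frac{222}{5}} = \left(- \frac{371356148}{2360099}\right) \frac{5}{222} = - \frac{928390370}{261970989}$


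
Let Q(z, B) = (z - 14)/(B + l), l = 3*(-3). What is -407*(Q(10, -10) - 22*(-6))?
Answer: -1022384/19 ≈ -53810.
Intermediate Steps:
l = -9
Q(z, B) = (-14 + z)/(-9 + B) (Q(z, B) = (z - 14)/(B - 9) = (-14 + z)/(-9 + B))
-407*(Q(10, -10) - 22*(-6)) = -407*((-14 + 10)/(-9 - 10) - 22*(-6)) = -407*(-4/(-19) + 132) = -407*(-1/19*(-4) + 132) = -407*(4/19 + 132) = -407*2512/19 = -1022384/19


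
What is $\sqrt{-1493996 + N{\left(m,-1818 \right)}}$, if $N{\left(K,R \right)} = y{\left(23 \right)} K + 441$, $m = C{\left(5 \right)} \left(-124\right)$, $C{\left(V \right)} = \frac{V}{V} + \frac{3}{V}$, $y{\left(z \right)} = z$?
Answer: $\frac{17 i \sqrt{129595}}{5} \approx 1224.0 i$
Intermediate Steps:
$C{\left(V \right)} = 1 + \frac{3}{V}$
$m = - \frac{992}{5}$ ($m = \frac{3 + 5}{5} \left(-124\right) = \frac{1}{5} \cdot 8 \left(-124\right) = \frac{8}{5} \left(-124\right) = - \frac{992}{5} \approx -198.4$)
$N{\left(K,R \right)} = 441 + 23 K$ ($N{\left(K,R \right)} = 23 K + 441 = 441 + 23 K$)
$\sqrt{-1493996 + N{\left(m,-1818 \right)}} = \sqrt{-1493996 + \left(441 + 23 \left(- \frac{992}{5}\right)\right)} = \sqrt{-1493996 + \left(441 - \frac{22816}{5}\right)} = \sqrt{-1493996 - \frac{20611}{5}} = \sqrt{- \frac{7490591}{5}} = \frac{17 i \sqrt{129595}}{5}$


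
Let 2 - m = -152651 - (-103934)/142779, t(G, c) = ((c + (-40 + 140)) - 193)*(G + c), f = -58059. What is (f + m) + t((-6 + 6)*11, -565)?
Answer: 66586881622/142779 ≈ 4.6636e+5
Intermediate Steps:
t(G, c) = (-93 + c)*(G + c) (t(G, c) = ((c + 100) - 193)*(G + c) = ((100 + c) - 193)*(G + c) = (-93 + c)*(G + c))
m = 21795538753/142779 (m = 2 - (-152651 - (-103934)/142779) = 2 - (-152651 - 1*(-103934/142779)) = 2 - (-152651 + 103934/142779) = 2 - 1*(-21795253195/142779) = 2 + 21795253195/142779 = 21795538753/142779 ≈ 1.5265e+5)
(f + m) + t((-6 + 6)*11, -565) = (-58059 + 21795538753/142779) + ((-565)² - 93*(-6 + 6)*11 - 93*(-565) + ((-6 + 6)*11)*(-565)) = 13505932792/142779 + (319225 - 0*11 + 52545 + (0*11)*(-565)) = 13505932792/142779 + (319225 - 93*0 + 52545 + 0*(-565)) = 13505932792/142779 + (319225 + 0 + 52545 + 0) = 13505932792/142779 + 371770 = 66586881622/142779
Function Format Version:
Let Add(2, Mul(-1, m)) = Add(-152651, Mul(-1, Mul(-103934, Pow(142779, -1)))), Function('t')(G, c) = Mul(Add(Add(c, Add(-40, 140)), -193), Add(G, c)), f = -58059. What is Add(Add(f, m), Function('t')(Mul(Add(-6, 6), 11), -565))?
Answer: Rational(66586881622, 142779) ≈ 4.6636e+5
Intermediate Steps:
Function('t')(G, c) = Mul(Add(-93, c), Add(G, c)) (Function('t')(G, c) = Mul(Add(Add(c, 100), -193), Add(G, c)) = Mul(Add(Add(100, c), -193), Add(G, c)) = Mul(Add(-93, c), Add(G, c)))
m = Rational(21795538753, 142779) (m = Add(2, Mul(-1, Add(-152651, Mul(-1, Mul(-103934, Pow(142779, -1)))))) = Add(2, Mul(-1, Add(-152651, Mul(-1, Mul(-103934, Rational(1, 142779)))))) = Add(2, Mul(-1, Add(-152651, Mul(-1, Rational(-103934, 142779))))) = Add(2, Mul(-1, Add(-152651, Rational(103934, 142779)))) = Add(2, Mul(-1, Rational(-21795253195, 142779))) = Add(2, Rational(21795253195, 142779)) = Rational(21795538753, 142779) ≈ 1.5265e+5)
Add(Add(f, m), Function('t')(Mul(Add(-6, 6), 11), -565)) = Add(Add(-58059, Rational(21795538753, 142779)), Add(Pow(-565, 2), Mul(-93, Mul(Add(-6, 6), 11)), Mul(-93, -565), Mul(Mul(Add(-6, 6), 11), -565))) = Add(Rational(13505932792, 142779), Add(319225, Mul(-93, Mul(0, 11)), 52545, Mul(Mul(0, 11), -565))) = Add(Rational(13505932792, 142779), Add(319225, Mul(-93, 0), 52545, Mul(0, -565))) = Add(Rational(13505932792, 142779), Add(319225, 0, 52545, 0)) = Add(Rational(13505932792, 142779), 371770) = Rational(66586881622, 142779)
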